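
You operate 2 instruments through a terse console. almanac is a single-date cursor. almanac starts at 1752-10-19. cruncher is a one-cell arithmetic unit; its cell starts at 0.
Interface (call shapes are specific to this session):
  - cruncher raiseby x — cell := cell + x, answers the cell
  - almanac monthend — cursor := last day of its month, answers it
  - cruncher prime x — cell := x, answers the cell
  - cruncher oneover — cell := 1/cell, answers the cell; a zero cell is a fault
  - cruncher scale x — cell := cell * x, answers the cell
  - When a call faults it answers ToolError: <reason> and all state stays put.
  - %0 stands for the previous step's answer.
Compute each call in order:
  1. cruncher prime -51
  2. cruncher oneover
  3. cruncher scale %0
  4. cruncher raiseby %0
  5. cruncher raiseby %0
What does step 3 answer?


% cruncher prime x=-51
= -51
% cruncher oneover
= -1/51
% cruncher scale x=%0
= 1/2601
% cruncher raiseby x=%0
= 2/2601
% cruncher raiseby x=%0
= 4/2601

Answer: 1/2601


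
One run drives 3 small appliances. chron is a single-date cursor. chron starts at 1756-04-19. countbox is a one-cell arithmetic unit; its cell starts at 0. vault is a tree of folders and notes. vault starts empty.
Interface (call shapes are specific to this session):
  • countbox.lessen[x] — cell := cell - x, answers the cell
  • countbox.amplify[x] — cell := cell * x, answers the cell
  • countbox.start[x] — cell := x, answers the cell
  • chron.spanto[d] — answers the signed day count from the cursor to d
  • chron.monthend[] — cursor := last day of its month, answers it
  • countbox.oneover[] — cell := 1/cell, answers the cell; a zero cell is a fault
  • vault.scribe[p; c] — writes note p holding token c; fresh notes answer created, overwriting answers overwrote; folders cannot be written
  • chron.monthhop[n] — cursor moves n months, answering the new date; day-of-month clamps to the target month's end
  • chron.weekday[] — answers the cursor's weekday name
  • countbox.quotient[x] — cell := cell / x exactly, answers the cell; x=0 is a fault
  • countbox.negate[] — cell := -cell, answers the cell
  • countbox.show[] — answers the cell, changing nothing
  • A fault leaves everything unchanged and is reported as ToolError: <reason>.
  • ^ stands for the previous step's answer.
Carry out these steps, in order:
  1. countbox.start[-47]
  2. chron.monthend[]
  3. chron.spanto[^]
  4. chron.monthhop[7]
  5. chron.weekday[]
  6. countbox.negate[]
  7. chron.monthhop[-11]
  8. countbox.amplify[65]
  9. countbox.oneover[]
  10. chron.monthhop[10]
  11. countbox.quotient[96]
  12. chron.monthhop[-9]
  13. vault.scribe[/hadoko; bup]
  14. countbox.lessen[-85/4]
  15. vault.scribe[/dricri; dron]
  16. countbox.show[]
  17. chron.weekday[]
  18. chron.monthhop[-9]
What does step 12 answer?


>>> start -47
[out] -47
>>> monthend
[out] 1756-04-30
>>> spanto ^
[out] 0
>>> monthhop 7
[out] 1756-11-30
>>> weekday
[out] Tuesday
>>> negate
[out] 47
>>> monthhop -11
[out] 1755-12-30
>>> amplify 65
[out] 3055
>>> oneover
[out] 1/3055
>>> monthhop 10
[out] 1756-10-30
>>> quotient 96
[out] 1/293280
>>> monthhop -9
[out] 1756-01-30
>>> scribe /hadoko bup
[out] created
>>> lessen -85/4
[out] 6232201/293280
>>> scribe /dricri dron
[out] created
>>> show
[out] 6232201/293280
>>> weekday
[out] Friday
>>> monthhop -9
[out] 1755-04-30

Answer: 1756-01-30


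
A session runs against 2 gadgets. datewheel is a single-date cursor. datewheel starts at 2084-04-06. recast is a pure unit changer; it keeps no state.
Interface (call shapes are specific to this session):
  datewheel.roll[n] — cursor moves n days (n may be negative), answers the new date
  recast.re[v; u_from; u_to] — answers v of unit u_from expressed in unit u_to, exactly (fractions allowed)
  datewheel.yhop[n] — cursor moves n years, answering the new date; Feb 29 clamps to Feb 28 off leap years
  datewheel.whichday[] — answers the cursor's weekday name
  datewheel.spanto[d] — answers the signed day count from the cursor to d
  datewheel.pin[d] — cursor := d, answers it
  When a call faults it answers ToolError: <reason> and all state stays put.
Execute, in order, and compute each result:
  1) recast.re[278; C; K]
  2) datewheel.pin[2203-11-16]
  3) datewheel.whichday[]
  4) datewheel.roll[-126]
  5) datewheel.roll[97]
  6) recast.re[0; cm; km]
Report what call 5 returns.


Now I run recast.re using v=278, u_from=C, u_to=K, yielding 11023/20.
I try datewheel.pin using d=2203-11-16, giving 2203-11-16.
I try datewheel.whichday(), yielding Wednesday.
Now I run datewheel.roll using n=-126: 2203-07-13.
Using datewheel.roll using n=97, and get 2203-10-18.
I try recast.re using v=0, u_from=cm, u_to=km, → 0.

Answer: 2203-10-18


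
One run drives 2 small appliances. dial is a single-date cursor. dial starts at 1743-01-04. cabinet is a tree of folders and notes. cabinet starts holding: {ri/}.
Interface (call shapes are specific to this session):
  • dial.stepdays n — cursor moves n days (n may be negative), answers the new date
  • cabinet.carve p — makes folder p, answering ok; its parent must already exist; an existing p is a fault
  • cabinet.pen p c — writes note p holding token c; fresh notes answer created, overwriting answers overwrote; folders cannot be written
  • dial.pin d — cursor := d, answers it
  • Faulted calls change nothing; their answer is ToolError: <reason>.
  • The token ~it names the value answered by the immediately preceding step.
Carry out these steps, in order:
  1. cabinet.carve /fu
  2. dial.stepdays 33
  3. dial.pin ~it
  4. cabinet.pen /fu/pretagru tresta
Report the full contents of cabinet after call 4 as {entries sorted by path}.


·→ cabinet.carve(p='/fu')
·← ok
·→ dial.stepdays(n='33')
·← 1743-02-06
·→ dial.pin(d='~it')
·← 1743-02-06
·→ cabinet.pen(p='/fu/pretagru', c='tresta')
·← created

Answer: {fu/, fu/pretagru=tresta, ri/}


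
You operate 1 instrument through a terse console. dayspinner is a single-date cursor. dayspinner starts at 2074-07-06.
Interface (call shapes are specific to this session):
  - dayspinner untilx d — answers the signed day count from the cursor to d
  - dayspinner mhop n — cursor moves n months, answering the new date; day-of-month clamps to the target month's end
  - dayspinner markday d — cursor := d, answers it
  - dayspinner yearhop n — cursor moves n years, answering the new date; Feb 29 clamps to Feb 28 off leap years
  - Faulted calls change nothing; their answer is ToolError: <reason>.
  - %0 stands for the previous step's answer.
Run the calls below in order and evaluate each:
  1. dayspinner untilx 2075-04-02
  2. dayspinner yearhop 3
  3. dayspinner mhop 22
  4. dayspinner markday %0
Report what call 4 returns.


Then dayspinner untilx passing d→2075-04-02, which returns 270.
Using dayspinner yearhop passing n→3, → 2077-07-06.
I run dayspinner mhop passing n→22, → 2079-05-06.
Invoking dayspinner markday passing d→%0, and get 2079-05-06.

Answer: 2079-05-06


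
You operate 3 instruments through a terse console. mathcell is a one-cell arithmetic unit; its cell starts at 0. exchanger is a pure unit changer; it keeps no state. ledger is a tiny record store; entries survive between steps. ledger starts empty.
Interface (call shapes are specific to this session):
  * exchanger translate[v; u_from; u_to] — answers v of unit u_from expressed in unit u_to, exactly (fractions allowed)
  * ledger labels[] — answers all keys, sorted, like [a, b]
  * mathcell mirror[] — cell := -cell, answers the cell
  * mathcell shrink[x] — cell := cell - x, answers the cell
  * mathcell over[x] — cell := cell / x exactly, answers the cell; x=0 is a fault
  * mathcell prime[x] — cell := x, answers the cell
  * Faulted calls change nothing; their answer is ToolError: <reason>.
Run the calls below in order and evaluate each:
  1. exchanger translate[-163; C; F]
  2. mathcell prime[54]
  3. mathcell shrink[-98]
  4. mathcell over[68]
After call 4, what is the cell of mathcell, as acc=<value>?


Answer: acc=38/17

Derivation:
% exchanger translate v='-163' u_from='C' u_to='F'
[out] -1307/5
% mathcell prime x='54'
[out] 54
% mathcell shrink x='-98'
[out] 152
% mathcell over x='68'
[out] 38/17


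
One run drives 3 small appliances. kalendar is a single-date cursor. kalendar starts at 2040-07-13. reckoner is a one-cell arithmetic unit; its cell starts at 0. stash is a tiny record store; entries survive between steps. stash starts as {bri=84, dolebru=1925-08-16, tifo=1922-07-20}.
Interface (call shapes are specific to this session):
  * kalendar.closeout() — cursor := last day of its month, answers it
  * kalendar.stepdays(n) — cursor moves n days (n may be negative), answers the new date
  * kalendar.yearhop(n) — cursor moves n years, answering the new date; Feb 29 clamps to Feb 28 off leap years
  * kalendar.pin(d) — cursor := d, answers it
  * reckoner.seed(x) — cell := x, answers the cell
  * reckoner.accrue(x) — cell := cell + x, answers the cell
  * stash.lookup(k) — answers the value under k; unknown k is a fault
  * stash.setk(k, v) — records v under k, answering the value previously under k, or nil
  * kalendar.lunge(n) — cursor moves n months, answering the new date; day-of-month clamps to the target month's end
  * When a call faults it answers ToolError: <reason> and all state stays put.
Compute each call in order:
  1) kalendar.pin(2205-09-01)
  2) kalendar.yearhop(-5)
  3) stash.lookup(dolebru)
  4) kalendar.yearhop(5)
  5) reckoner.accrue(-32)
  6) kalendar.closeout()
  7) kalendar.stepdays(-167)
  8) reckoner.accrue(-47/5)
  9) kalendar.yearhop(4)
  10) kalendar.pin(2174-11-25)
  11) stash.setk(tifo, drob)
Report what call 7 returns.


Invoking kalendar.pin(d→2205-09-01), giving 2205-09-01.
I run kalendar.yearhop(n→-5), — result: 2200-09-01.
I use stash.lookup(k→dolebru), yielding 1925-08-16.
Now I run kalendar.yearhop(n→5), and observe 2205-09-01.
I invoke reckoner.accrue(x→-32), which returns -32.
I use kalendar.closeout(), giving 2205-09-30.
Then kalendar.stepdays(n→-167), giving 2205-04-16.
Invoking reckoner.accrue(x→-47/5): -207/5.
Invoking kalendar.yearhop(n→4), → 2209-04-16.
Calling kalendar.pin(d→2174-11-25), and get 2174-11-25.
Calling stash.setk(k→tifo, v→drob): 1922-07-20.

Answer: 2205-04-16


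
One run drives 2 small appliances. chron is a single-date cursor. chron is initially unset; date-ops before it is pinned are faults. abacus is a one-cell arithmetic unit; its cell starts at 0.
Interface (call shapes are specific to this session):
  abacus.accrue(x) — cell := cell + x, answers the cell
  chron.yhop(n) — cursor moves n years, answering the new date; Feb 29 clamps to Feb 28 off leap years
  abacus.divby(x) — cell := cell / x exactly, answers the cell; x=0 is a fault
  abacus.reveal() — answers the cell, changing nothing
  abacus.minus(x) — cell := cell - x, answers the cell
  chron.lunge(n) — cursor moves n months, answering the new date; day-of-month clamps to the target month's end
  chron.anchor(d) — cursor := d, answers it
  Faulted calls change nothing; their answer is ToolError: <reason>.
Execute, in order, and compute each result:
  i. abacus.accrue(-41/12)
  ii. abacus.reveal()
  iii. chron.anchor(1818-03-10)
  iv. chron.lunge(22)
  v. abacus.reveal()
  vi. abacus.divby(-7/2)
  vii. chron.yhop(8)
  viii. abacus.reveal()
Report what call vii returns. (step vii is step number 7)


Answer: 1828-01-10

Derivation:
·→ abacus.accrue(x→-41/12)
·← -41/12
·→ abacus.reveal()
·← -41/12
·→ chron.anchor(d→1818-03-10)
·← 1818-03-10
·→ chron.lunge(n→22)
·← 1820-01-10
·→ abacus.reveal()
·← -41/12
·→ abacus.divby(x→-7/2)
·← 41/42
·→ chron.yhop(n→8)
·← 1828-01-10
·→ abacus.reveal()
·← 41/42


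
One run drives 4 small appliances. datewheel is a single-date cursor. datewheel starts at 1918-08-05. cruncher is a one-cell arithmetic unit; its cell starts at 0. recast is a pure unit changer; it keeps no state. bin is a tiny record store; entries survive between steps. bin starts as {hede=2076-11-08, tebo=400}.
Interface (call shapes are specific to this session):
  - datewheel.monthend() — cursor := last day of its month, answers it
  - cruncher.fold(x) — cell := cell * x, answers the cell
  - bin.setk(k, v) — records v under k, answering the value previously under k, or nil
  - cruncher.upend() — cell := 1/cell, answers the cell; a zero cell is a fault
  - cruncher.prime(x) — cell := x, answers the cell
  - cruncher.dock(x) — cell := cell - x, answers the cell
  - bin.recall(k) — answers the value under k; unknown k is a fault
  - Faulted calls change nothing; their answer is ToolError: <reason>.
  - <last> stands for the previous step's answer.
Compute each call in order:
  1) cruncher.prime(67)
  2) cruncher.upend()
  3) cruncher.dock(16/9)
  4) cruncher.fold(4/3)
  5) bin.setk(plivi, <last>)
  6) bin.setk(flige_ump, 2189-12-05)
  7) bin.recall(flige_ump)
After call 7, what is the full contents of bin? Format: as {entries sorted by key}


Answer: {flige_ump=2189-12-05, hede=2076-11-08, plivi=-4252/1809, tebo=400}

Derivation:
I use cruncher.prime(x='67'): 67.
Using cruncher.upend, and get 1/67.
I use cruncher.dock(x='16/9'), → -1063/603.
I call cruncher.fold(x='4/3'), and observe -4252/1809.
Next I call bin.setk(k='plivi', v='<last>'), which returns nil.
I try bin.setk(k='flige_ump', v='2189-12-05'), and see nil.
I invoke bin.recall(k='flige_ump'), giving 2189-12-05.


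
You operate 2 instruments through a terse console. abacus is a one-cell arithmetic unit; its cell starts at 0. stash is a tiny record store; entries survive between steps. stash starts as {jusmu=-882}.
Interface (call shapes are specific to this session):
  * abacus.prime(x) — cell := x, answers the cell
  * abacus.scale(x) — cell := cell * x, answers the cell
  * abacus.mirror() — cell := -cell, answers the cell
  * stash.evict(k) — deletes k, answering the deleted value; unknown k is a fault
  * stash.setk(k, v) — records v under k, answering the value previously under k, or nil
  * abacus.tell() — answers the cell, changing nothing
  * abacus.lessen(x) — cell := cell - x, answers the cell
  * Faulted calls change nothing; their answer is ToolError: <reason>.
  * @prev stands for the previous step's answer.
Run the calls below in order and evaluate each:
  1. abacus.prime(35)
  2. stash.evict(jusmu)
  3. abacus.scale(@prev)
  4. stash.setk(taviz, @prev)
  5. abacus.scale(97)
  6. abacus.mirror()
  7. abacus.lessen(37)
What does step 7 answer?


CALL abacus.prime[35]
RET  35
CALL stash.evict[jusmu]
RET  -882
CALL abacus.scale[@prev]
RET  -30870
CALL stash.setk[taviz; @prev]
RET  nil
CALL abacus.scale[97]
RET  -2994390
CALL abacus.mirror[]
RET  2994390
CALL abacus.lessen[37]
RET  2994353

Answer: 2994353


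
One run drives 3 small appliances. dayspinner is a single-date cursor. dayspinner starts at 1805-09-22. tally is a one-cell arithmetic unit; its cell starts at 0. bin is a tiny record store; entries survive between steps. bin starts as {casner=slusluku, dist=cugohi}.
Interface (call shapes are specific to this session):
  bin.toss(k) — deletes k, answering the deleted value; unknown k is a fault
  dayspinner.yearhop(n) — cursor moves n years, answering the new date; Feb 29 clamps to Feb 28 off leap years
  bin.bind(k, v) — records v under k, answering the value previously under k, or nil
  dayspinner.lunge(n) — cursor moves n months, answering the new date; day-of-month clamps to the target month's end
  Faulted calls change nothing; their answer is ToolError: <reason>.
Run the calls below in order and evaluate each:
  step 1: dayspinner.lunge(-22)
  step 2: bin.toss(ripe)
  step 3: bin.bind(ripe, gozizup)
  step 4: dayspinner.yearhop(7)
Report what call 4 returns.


Invoking dayspinner.lunge passing n→-22, and get 1803-11-22.
Then bin.toss passing k→ripe, giving ToolError: no such key ripe.
I try bin.bind passing k→ripe, v→gozizup, — result: nil.
Now I run dayspinner.yearhop passing n→7: 1810-11-22.

Answer: 1810-11-22


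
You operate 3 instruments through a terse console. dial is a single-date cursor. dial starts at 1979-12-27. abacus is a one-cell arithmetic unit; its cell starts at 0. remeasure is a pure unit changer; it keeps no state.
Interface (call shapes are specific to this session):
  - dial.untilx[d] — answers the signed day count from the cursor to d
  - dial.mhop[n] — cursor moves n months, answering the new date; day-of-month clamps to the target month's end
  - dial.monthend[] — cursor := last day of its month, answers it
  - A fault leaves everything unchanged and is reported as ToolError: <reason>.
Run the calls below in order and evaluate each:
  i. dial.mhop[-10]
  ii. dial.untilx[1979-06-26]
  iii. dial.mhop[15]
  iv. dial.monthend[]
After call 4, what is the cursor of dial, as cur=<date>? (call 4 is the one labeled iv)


>> mhop(n: -10)
<< 1979-02-27
>> untilx(d: 1979-06-26)
<< 119
>> mhop(n: 15)
<< 1980-05-27
>> monthend()
<< 1980-05-31

Answer: cur=1980-05-31


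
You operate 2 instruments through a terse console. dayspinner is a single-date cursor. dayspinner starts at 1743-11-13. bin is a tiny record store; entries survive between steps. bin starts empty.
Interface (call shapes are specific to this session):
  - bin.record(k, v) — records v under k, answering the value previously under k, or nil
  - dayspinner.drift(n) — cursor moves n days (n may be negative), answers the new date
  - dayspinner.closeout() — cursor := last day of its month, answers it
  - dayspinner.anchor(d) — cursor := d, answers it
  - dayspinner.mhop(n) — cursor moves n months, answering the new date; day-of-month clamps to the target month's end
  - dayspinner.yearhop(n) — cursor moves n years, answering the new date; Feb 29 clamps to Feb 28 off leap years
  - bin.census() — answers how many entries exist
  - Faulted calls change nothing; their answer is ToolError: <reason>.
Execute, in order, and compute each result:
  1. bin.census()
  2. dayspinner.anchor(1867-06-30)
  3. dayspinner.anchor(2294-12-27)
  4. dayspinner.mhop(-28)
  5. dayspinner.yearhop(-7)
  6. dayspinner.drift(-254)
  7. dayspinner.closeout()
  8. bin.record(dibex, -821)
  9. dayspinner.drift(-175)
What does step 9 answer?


[in] bin.census
  0
[in] dayspinner.anchor d='1867-06-30'
  1867-06-30
[in] dayspinner.anchor d='2294-12-27'
  2294-12-27
[in] dayspinner.mhop n='-28'
  2292-08-27
[in] dayspinner.yearhop n='-7'
  2285-08-27
[in] dayspinner.drift n='-254'
  2284-12-16
[in] dayspinner.closeout
  2284-12-31
[in] bin.record k='dibex' v='-821'
  nil
[in] dayspinner.drift n='-175'
  2284-07-09

Answer: 2284-07-09


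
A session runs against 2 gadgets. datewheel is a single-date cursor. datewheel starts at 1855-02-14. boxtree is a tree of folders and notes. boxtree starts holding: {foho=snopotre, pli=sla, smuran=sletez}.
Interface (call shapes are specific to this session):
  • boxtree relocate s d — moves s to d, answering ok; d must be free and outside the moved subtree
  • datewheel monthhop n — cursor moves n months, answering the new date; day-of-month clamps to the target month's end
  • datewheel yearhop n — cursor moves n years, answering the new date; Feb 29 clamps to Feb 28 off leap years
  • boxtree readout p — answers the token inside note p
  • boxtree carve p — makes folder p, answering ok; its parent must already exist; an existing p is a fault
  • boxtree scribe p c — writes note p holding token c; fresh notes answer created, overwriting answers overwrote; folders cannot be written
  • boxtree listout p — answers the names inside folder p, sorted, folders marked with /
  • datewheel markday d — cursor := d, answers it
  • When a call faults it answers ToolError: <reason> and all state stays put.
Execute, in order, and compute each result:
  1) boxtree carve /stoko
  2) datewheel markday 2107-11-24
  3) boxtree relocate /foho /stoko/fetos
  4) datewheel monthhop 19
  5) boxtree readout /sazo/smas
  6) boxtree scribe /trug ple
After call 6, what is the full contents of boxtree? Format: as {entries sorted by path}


I run boxtree carve on p: /stoko, and observe ok.
Using datewheel markday on d: 2107-11-24, yielding 2107-11-24.
Using boxtree relocate on s: /foho, d: /stoko/fetos, and observe ok.
Next I call datewheel monthhop on n: 19: 2109-06-24.
Then boxtree readout on p: /sazo/smas, yielding ToolError: not found.
Using boxtree scribe on p: /trug, c: ple, giving created.

Answer: {pli=sla, smuran=sletez, stoko/, stoko/fetos=snopotre, trug=ple}


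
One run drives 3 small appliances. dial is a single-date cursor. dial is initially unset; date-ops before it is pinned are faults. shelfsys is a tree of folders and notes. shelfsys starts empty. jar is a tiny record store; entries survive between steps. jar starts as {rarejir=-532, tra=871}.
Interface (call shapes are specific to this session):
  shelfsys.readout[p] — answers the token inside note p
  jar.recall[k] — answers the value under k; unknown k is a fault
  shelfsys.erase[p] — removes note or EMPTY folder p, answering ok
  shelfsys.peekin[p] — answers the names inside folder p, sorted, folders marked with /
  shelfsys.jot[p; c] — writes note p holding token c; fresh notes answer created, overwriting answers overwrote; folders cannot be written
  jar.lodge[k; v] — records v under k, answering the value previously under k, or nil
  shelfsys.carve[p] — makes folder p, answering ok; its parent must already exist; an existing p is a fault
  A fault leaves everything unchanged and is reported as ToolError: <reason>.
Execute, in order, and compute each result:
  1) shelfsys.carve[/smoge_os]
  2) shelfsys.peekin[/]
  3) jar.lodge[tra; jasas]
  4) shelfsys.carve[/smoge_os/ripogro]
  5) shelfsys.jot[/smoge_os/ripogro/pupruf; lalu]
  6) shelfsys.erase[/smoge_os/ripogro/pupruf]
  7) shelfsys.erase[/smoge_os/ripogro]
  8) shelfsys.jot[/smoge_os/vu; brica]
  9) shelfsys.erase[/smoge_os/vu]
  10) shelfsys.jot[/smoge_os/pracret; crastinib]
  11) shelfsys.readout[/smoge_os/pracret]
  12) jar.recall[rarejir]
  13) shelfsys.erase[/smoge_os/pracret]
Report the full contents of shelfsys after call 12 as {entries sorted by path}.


Answer: {smoge_os/, smoge_os/pracret=crastinib}

Derivation:
Step: carve[/smoge_os]
Result: ok
Step: peekin[/]
Result: [smoge_os/]
Step: lodge[tra; jasas]
Result: 871
Step: carve[/smoge_os/ripogro]
Result: ok
Step: jot[/smoge_os/ripogro/pupruf; lalu]
Result: created
Step: erase[/smoge_os/ripogro/pupruf]
Result: ok
Step: erase[/smoge_os/ripogro]
Result: ok
Step: jot[/smoge_os/vu; brica]
Result: created
Step: erase[/smoge_os/vu]
Result: ok
Step: jot[/smoge_os/pracret; crastinib]
Result: created
Step: readout[/smoge_os/pracret]
Result: crastinib
Step: recall[rarejir]
Result: -532
Step: erase[/smoge_os/pracret]
Result: ok


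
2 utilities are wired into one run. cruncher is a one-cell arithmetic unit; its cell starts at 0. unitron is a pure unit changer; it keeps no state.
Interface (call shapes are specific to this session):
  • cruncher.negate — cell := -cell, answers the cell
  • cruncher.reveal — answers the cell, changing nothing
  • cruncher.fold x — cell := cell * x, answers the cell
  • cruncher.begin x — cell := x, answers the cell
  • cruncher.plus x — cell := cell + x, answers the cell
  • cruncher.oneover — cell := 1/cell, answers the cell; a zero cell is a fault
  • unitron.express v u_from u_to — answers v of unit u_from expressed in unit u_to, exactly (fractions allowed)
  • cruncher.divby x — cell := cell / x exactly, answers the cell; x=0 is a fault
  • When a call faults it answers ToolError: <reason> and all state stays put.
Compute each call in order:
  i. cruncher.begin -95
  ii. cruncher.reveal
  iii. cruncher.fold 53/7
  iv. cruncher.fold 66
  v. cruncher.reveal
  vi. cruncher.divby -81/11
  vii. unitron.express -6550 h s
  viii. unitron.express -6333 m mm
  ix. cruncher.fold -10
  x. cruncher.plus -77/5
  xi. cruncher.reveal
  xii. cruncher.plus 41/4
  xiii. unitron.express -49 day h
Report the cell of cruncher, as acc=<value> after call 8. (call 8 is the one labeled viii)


~$ cruncher.begin x='-95'
[out] -95
~$ cruncher.reveal
[out] -95
~$ cruncher.fold x='53/7'
[out] -5035/7
~$ cruncher.fold x='66'
[out] -332310/7
~$ cruncher.reveal
[out] -332310/7
~$ cruncher.divby x='-81/11'
[out] 1218470/189
~$ unitron.express v='-6550' u_from='h' u_to='s'
[out] -23580000
~$ unitron.express v='-6333' u_from='m' u_to='mm'
[out] -6333000
~$ cruncher.fold x='-10'
[out] -12184700/189
~$ cruncher.plus x='-77/5'
[out] -60938053/945
~$ cruncher.reveal
[out] -60938053/945
~$ cruncher.plus x='41/4'
[out] -243713467/3780
~$ unitron.express v='-49' u_from='day' u_to='h'
[out] -1176

Answer: acc=1218470/189


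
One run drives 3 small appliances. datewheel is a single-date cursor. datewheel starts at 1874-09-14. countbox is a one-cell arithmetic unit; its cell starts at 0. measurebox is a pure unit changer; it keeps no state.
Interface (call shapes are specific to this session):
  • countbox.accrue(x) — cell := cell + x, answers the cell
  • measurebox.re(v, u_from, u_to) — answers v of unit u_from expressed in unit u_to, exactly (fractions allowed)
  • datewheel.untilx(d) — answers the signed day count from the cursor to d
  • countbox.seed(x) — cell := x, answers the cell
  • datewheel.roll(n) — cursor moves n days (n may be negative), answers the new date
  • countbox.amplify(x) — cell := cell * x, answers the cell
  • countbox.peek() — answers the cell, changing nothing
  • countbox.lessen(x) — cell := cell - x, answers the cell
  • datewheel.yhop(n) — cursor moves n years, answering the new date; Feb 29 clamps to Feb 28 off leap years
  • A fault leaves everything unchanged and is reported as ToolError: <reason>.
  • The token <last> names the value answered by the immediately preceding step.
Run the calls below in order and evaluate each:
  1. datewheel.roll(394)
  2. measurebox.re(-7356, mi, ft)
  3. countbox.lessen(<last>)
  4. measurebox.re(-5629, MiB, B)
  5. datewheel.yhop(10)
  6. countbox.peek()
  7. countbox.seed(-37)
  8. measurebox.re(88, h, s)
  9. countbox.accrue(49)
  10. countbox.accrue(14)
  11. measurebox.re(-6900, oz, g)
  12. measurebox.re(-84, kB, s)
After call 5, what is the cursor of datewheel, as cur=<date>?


Answer: cur=1885-10-13

Derivation:
Calling roll(394), → 1875-10-13.
I try re(-7356, mi, ft): -38839680.
Next I call lessen(<last>), and see 38839680.
Calling re(-5629, MiB, B), giving -5902434304.
Using yhop(10), giving 1885-10-13.
Calling peek, — result: 38839680.
I run seed(-37), and see -37.
I use re(88, h, s), and see 316800.
Next I call accrue(49), — result: 12.
Invoking accrue(14), and see 26.
I run re(-6900, oz, g), giving -3129787353/16000.
I try re(-84, kB, s): ToolError: incompatible units.


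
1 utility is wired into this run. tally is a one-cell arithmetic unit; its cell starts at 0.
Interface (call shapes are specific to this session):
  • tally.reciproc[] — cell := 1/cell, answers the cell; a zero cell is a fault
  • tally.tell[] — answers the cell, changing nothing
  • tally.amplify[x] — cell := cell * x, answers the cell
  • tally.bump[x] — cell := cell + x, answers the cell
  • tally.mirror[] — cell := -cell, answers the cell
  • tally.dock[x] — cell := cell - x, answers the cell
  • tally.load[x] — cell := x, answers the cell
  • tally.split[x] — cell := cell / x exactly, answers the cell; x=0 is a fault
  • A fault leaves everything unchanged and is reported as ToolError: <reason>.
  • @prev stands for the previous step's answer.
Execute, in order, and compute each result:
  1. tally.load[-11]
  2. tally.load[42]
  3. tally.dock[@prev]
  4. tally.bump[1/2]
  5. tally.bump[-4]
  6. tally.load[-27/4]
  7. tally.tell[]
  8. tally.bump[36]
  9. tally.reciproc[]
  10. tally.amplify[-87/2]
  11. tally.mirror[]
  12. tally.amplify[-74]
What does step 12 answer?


Answer: -4292/39

Derivation:
;; 1. tally.load(-11) => -11
;; 2. tally.load(42) => 42
;; 3. tally.dock(@prev) => 0
;; 4. tally.bump(1/2) => 1/2
;; 5. tally.bump(-4) => -7/2
;; 6. tally.load(-27/4) => -27/4
;; 7. tally.tell() => -27/4
;; 8. tally.bump(36) => 117/4
;; 9. tally.reciproc() => 4/117
;; 10. tally.amplify(-87/2) => -58/39
;; 11. tally.mirror() => 58/39
;; 12. tally.amplify(-74) => -4292/39


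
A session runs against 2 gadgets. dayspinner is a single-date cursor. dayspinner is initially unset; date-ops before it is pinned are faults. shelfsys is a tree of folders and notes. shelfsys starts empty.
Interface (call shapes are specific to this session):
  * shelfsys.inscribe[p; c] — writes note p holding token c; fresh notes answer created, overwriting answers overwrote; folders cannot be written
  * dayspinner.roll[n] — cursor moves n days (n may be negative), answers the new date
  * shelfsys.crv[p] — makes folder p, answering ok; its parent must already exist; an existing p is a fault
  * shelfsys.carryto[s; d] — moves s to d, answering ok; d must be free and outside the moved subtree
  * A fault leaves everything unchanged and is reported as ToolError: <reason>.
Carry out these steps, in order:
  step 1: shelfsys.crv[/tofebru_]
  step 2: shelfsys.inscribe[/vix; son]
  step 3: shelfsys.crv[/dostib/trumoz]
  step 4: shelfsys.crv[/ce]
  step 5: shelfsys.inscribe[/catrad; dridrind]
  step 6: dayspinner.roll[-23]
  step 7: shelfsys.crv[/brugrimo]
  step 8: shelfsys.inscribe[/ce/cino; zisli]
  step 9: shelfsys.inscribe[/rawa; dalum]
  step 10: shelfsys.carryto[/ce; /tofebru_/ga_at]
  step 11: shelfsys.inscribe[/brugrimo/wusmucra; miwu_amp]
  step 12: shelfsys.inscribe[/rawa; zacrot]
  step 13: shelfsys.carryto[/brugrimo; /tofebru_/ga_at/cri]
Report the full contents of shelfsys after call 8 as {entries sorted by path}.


Answer: {brugrimo/, catrad=dridrind, ce/, ce/cino=zisli, tofebru_/, vix=son}

Derivation:
>>> shelfsys.crv p→/tofebru_
[out] ok
>>> shelfsys.inscribe p→/vix c→son
[out] created
>>> shelfsys.crv p→/dostib/trumoz
[out] ToolError: no parent
>>> shelfsys.crv p→/ce
[out] ok
>>> shelfsys.inscribe p→/catrad c→dridrind
[out] created
>>> dayspinner.roll n→-23
[out] ToolError: no date set
>>> shelfsys.crv p→/brugrimo
[out] ok
>>> shelfsys.inscribe p→/ce/cino c→zisli
[out] created
>>> shelfsys.inscribe p→/rawa c→dalum
[out] created
>>> shelfsys.carryto s→/ce d→/tofebru_/ga_at
[out] ok
>>> shelfsys.inscribe p→/brugrimo/wusmucra c→miwu_amp
[out] created
>>> shelfsys.inscribe p→/rawa c→zacrot
[out] overwrote
>>> shelfsys.carryto s→/brugrimo d→/tofebru_/ga_at/cri
[out] ok


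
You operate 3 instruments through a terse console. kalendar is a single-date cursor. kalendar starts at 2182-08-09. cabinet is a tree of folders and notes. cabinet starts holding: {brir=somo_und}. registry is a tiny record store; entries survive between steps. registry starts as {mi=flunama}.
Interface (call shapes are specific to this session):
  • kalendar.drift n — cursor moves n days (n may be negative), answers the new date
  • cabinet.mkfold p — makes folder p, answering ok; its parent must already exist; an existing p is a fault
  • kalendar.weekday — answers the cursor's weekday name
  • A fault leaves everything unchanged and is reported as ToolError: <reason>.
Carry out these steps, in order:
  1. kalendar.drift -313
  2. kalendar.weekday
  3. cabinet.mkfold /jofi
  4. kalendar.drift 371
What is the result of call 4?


>> drift(n→-313)
<< 2181-09-30
>> weekday()
<< Sunday
>> mkfold(p→/jofi)
<< ok
>> drift(n→371)
<< 2182-10-06

Answer: 2182-10-06


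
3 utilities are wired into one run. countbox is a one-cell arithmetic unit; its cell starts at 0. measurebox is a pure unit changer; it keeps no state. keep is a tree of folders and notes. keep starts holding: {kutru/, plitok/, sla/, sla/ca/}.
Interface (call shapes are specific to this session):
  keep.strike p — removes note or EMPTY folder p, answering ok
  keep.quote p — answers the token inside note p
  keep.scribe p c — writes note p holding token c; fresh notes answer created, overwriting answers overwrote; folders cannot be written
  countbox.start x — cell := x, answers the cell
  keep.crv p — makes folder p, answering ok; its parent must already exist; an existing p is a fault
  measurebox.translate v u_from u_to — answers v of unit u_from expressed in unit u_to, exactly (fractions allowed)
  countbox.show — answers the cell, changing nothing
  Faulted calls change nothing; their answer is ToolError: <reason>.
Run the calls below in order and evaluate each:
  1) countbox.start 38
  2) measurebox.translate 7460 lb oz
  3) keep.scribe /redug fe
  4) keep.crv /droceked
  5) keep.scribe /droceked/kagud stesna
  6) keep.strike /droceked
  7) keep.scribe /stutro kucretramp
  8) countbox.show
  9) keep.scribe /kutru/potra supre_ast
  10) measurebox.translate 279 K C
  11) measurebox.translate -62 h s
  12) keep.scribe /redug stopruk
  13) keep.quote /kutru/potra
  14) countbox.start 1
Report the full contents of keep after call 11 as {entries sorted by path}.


// countbox.start(x='38') -> 38
// measurebox.translate(v='7460', u_from='lb', u_to='oz') -> 119360
// keep.scribe(p='/redug', c='fe') -> created
// keep.crv(p='/droceked') -> ok
// keep.scribe(p='/droceked/kagud', c='stesna') -> created
// keep.strike(p='/droceked') -> ToolError: not empty
// keep.scribe(p='/stutro', c='kucretramp') -> created
// countbox.show() -> 38
// keep.scribe(p='/kutru/potra', c='supre_ast') -> created
// measurebox.translate(v='279', u_from='K', u_to='C') -> 117/20
// measurebox.translate(v='-62', u_from='h', u_to='s') -> -223200
// keep.scribe(p='/redug', c='stopruk') -> overwrote
// keep.quote(p='/kutru/potra') -> supre_ast
// countbox.start(x='1') -> 1

Answer: {droceked/, droceked/kagud=stesna, kutru/, kutru/potra=supre_ast, plitok/, redug=fe, sla/, sla/ca/, stutro=kucretramp}


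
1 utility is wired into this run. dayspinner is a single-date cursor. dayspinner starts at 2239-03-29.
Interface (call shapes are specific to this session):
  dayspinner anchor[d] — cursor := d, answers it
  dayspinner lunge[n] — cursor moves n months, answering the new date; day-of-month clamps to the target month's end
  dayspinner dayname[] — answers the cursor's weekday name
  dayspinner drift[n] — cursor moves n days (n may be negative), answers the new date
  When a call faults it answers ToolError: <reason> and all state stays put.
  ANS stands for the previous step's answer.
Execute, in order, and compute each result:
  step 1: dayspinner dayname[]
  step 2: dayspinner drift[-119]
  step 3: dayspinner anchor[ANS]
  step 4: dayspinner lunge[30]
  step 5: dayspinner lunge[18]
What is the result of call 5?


Answer: 2242-11-30

Derivation:
% dayspinner dayname() => Friday
% dayspinner drift(n→-119) => 2238-11-30
% dayspinner anchor(d→ANS) => 2238-11-30
% dayspinner lunge(n→30) => 2241-05-30
% dayspinner lunge(n→18) => 2242-11-30


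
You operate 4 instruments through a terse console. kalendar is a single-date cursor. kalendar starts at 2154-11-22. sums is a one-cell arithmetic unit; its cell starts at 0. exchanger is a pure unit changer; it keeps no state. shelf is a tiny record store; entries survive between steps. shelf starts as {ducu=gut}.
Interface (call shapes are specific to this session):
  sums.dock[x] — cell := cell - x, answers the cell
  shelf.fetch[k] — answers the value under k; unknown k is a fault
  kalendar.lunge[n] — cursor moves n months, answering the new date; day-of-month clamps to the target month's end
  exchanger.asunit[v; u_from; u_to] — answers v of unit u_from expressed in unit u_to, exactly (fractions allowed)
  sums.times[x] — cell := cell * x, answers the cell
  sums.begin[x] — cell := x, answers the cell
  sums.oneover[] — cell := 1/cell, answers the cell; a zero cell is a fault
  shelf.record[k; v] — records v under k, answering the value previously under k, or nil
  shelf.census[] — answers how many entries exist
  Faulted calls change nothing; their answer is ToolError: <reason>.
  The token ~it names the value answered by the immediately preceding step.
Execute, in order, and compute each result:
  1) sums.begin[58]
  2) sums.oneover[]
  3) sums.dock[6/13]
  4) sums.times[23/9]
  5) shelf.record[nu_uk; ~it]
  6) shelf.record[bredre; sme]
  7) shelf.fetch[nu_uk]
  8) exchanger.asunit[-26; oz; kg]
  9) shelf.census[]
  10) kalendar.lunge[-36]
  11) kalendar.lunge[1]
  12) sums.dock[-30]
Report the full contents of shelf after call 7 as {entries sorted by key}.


Answer: {bredre=sme, ducu=gut, nu_uk=-7705/6786}

Derivation:
% 1. sums.begin(x→58) ~> 58
% 2. sums.oneover() ~> 1/58
% 3. sums.dock(x→6/13) ~> -335/754
% 4. sums.times(x→23/9) ~> -7705/6786
% 5. shelf.record(k→nu_uk, v→~it) ~> nil
% 6. shelf.record(k→bredre, v→sme) ~> nil
% 7. shelf.fetch(k→nu_uk) ~> -7705/6786
% 8. exchanger.asunit(v→-26, u_from→oz, u_to→kg) ~> -589670081/800000000
% 9. shelf.census() ~> 3
% 10. kalendar.lunge(n→-36) ~> 2151-11-22
% 11. kalendar.lunge(n→1) ~> 2151-12-22
% 12. sums.dock(x→-30) ~> 195875/6786


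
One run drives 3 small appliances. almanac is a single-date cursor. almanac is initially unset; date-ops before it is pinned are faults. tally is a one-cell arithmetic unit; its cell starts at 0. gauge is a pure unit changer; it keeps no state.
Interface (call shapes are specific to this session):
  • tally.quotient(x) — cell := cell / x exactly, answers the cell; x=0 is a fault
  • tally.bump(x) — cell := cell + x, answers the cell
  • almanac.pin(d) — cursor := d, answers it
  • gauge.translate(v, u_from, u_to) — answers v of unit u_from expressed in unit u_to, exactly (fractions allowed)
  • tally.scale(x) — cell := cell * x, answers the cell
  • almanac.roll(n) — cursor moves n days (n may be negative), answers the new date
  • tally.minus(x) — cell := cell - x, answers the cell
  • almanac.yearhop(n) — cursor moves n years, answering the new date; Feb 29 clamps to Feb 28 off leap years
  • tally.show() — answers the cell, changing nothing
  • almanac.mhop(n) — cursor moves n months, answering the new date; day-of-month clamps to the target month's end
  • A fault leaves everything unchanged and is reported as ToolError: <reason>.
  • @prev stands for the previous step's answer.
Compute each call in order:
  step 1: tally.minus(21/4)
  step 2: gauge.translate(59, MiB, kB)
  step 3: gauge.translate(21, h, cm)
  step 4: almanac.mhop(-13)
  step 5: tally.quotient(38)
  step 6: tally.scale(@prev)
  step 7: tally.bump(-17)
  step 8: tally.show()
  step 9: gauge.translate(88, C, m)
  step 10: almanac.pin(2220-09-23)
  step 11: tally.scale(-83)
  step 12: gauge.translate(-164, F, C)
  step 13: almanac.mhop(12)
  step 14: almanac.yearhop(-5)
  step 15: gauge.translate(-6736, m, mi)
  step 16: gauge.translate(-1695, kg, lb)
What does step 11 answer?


>>> tally.minus x=21/4
  -21/4
>>> gauge.translate v=59 u_from=MiB u_to=kB
  7733248/125
>>> gauge.translate v=21 u_from=h u_to=cm
  ToolError: incompatible units
>>> almanac.mhop n=-13
  ToolError: no date set
>>> tally.quotient x=38
  -21/152
>>> tally.scale x=@prev
  441/23104
>>> tally.bump x=-17
  -392327/23104
>>> tally.show
  -392327/23104
>>> gauge.translate v=88 u_from=C u_to=m
  ToolError: incompatible units
>>> almanac.pin d=2220-09-23
  2220-09-23
>>> tally.scale x=-83
  32563141/23104
>>> gauge.translate v=-164 u_from=F u_to=C
  -980/9
>>> almanac.mhop n=12
  2221-09-23
>>> almanac.yearhop n=-5
  2216-09-23
>>> gauge.translate v=-6736 u_from=m u_to=mi
  -52625/12573
>>> gauge.translate v=-1695 u_from=kg u_to=lb
  -169500000000/45359237

Answer: 32563141/23104


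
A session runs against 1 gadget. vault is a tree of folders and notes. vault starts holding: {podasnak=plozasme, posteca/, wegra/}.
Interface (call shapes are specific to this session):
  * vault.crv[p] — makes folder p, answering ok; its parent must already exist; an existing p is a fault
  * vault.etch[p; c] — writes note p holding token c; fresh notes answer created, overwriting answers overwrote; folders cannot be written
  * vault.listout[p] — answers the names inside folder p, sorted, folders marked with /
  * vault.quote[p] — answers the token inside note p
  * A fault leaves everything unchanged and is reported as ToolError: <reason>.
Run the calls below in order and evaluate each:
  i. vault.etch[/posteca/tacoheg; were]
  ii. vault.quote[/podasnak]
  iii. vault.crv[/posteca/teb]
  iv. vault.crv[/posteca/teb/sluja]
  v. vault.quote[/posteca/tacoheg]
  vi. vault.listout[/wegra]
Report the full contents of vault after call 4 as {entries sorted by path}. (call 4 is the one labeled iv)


Using vault.etch using p: /posteca/tacoheg, c: were, giving created.
Next I call vault.quote using p: /podasnak, and observe plozasme.
I invoke vault.crv using p: /posteca/teb, giving ok.
I run vault.crv using p: /posteca/teb/sluja, → ok.
Invoking vault.quote using p: /posteca/tacoheg: were.
Then vault.listout using p: /wegra, yielding [].

Answer: {podasnak=plozasme, posteca/, posteca/tacoheg=were, posteca/teb/, posteca/teb/sluja/, wegra/}
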